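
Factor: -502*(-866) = 2^2*251^1*433^1 = 434732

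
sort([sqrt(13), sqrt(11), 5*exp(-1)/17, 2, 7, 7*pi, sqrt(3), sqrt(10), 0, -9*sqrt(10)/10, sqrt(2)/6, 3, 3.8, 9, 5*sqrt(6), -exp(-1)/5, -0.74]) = [-9*sqrt(10)/10, -0.74, -exp(-1)/5, 0, 5*exp(-1)/17, sqrt(2)/6, sqrt(3), 2, 3, sqrt(10), sqrt(11), sqrt(13), 3.8, 7, 9, 5*sqrt(6), 7*pi]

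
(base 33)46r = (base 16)11e5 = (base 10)4581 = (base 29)5cs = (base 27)67i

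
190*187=35530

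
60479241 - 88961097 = -28481856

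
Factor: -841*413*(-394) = 2^1*7^1*29^2*59^1*197^1 = 136849202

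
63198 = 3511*18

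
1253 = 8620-7367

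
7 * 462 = 3234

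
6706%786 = 418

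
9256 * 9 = 83304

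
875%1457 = 875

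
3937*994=3913378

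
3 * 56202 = 168606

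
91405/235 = 18281/47 ≈ 388.96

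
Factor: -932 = -1*2^2*233^1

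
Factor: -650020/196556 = -1*5^1*7^1*4643^1*49139^(-1) = -162505/49139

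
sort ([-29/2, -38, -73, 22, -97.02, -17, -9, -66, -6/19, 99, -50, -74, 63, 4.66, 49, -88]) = [-97.02, -88, -74, -73, -66, -50, -38, -17, -29/2, -9, -6/19, 4.66, 22, 49, 63, 99]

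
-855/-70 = 12 + 3/14 ≈ 12.21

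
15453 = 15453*1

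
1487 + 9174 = 10661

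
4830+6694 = 11524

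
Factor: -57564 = -1*2^2*3^3*13^1*41^1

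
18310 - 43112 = -24802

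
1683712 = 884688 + 799024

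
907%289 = 40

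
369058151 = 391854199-22796048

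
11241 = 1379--9862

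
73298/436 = 168+25/218 ≈ 168.11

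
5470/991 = 5 + 515/991 ≈ 5.52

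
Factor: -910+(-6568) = -1 * 2^1 * 3739^1 = -7478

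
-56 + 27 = -29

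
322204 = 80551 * 4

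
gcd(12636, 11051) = 1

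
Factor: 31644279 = 3^2*3516031^1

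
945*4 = 3780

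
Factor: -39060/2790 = -1*2^1*7^1 = -14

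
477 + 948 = 1425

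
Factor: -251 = -1*251^1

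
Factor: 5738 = 2^1*19^1*151^1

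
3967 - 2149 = 1818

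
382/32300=191/16150 ≈ 0.0118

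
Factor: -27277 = -1 * 27277^1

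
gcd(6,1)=1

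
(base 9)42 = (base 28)1a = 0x26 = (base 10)38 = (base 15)28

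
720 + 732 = 1452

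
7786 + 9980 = 17766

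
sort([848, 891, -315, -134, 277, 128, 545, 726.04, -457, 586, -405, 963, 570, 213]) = [-457, -405, -315, -134, 128, 213, 277, 545, 570, 586, 726.04, 848, 891, 963]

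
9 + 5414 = 5423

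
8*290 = 2320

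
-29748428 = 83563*(-356)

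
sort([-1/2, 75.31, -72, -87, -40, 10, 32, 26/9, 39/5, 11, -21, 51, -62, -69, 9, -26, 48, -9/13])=[-87, -72, -69, -62, -40, -26, -21, -9/13, -1/2, 26/9, 39/5, 9, 10, 11, 32, 48, 51, 75.31]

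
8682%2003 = 670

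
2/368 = 1/184 ≈ 0.00543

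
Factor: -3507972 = -1*2^2*3^1*13^1*113^1*199^1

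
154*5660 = 871640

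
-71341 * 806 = -57500846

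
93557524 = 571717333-478159809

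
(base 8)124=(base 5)314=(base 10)84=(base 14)60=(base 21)40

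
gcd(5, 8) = 1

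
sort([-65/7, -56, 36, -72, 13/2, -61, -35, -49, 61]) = [-72, -61, -56, -49, -35, -65/7, 13/2, 36, 61]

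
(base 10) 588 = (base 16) 24c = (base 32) ic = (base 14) 300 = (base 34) ha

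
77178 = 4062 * 19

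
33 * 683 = 22539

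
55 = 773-718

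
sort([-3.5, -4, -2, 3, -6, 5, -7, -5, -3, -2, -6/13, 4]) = [-7, -6, -5, -4, -3.5, -3, -2, -2, -6/13, 3, 4, 5]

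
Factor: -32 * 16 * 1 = -1 * 2^9 = -512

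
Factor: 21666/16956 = 2^(-1) * 3^(-2) * 23^1 = 23/18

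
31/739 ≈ 0.0419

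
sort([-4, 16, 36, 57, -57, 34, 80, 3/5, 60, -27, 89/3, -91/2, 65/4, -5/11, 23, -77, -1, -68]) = [-77, -68, -57, -91/2, -27, -4, -1, -5/11, 3/5, 16, 65/4, 23, 89/3, 34, 36, 57, 60, 80]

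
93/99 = 31/33 ≈ 0.939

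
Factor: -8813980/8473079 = -1*2^2*5^1*7^1*113^ (-1)*157^1*167^ (-1)*401^1*449^ (-1)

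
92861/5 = 18572 + 1/5 = 18572.20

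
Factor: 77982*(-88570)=-1*2^2*3^1*5^1*17^1*41^1*317^1*521^1=-6906865740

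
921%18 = 3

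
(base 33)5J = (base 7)352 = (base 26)72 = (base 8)270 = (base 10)184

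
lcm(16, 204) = 816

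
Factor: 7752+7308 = 2^2 * 3^1 * 5^1 * 251^1 = 15060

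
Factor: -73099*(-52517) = 13^1*5623^1*52517^1 = 3838940183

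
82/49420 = 41/24710 ≈ 0.00166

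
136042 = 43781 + 92261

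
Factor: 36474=2^1*3^1*6079^1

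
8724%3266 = 2192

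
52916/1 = 52916 = 52916.00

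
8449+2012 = 10461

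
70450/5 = 14090 = 14090.00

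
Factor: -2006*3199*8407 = -1*2^1*7^2*17^1*59^1*457^1*1201^1 = -53949349958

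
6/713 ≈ 0.00842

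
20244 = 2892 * 7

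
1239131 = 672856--566275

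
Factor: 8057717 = 191^1*42187^1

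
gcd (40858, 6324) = 62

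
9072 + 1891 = 10963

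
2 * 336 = 672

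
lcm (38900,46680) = 233400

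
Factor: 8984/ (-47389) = -1 * 2^3 * 1123^1 * 47389^ (-1)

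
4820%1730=1360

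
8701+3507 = 12208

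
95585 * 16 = 1529360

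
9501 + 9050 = 18551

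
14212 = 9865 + 4347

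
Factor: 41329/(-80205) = -1*3^(-1)*5^(-1)*37^1*1117^1*5347^(-1)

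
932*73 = 68036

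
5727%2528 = 671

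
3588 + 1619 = 5207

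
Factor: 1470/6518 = 3^1 * 5^1 * 7^2 * 3259^(-1) = 735/3259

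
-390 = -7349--6959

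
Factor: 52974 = 2^1*3^5*109^1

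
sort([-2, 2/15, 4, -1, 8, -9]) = [-9, -2, -1, 2/15, 4, 8]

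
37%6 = 1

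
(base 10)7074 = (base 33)6gc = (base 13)32b2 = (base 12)4116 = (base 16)1ba2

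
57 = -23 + 80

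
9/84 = 3/28 ≈ 0.107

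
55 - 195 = -140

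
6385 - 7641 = -1256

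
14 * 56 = 784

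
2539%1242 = 55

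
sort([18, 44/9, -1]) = [-1, 44/9, 18]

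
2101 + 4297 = 6398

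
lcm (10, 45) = 90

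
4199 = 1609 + 2590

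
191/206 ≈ 0.927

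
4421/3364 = 1+1057/3364 ≈ 1.31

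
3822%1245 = 87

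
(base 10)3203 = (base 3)11101122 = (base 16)c83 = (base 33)2v2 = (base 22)6dd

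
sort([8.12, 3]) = [3, 8.12]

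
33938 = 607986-574048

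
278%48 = 38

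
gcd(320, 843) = 1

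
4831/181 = 26 + 125/181 ≈ 26.69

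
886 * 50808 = 45015888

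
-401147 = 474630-875777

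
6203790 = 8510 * 729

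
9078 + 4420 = 13498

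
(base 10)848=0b1101010000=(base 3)1011102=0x350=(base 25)18n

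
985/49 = 20 + 5/49 ≈ 20.10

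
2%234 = 2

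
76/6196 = 19/1549 ≈ 0.0123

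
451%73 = 13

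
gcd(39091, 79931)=1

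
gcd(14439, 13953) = 3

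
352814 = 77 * 4582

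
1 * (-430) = -430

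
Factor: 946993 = 946993^1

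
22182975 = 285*77835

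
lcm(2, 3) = 6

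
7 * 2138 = 14966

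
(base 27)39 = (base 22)42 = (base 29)33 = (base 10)90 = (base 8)132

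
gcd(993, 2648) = 331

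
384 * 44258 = 16995072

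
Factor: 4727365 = 5^1*945473^1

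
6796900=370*18370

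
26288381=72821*361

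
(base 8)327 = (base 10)215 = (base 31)6t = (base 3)21222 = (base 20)af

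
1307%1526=1307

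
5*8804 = 44020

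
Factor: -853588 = -1 * 2^2 * 213397^1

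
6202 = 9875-3673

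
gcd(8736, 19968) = 1248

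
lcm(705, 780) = 36660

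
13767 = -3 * (-4589)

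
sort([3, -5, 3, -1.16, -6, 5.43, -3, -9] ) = [-9, -6, -5, -3, -1.16, 3, 3, 5.43] 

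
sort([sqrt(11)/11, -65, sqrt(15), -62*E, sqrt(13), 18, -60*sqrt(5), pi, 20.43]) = [-62*E, -60*sqrt(5), -65, sqrt(11)/11, pi, sqrt(13), sqrt(15), 18, 20.43]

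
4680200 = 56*83575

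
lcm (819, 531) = 48321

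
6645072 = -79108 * (-84)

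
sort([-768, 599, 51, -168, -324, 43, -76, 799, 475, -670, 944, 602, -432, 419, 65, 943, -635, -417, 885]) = [-768, -670, -635, -432, -417, -324, -168, -76, 43, 51, 65, 419, 475, 599, 602, 799, 885, 943, 944]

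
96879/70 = 1383 + 69/70 ≈ 1383.99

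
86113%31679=22755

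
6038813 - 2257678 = 3781135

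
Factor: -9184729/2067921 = -1*3^(-2)*229769^(-1)*9184729^1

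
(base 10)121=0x79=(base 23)56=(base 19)67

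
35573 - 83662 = -48089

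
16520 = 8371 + 8149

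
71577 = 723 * 99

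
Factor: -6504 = -1*2^3*3^1*271^1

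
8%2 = 0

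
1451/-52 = -27 - 47/52≈-27.90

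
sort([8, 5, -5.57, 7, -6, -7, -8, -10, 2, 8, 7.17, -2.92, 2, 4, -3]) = [-10, -8, -7, -6, -5.57, -3, -2.92, 2, 2, 4, 5, 7, 7.17, 8, 8]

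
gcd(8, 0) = 8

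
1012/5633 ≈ 0.180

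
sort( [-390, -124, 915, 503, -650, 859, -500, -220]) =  [-650, -500, -390, -220, -124, 503, 859, 915]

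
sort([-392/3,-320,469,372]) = [-320,-392/3,372,469]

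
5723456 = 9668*592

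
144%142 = 2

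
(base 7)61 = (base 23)1k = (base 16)2b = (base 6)111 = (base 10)43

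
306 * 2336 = 714816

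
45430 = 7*6490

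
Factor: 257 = 257^1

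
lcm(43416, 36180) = 217080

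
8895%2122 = 407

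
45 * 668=30060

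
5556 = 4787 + 769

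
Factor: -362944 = -1*2^6*53^1*107^1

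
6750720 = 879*7680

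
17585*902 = 15861670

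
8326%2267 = 1525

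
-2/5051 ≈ -0.000396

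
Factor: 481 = 13^1*37^1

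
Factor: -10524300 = -1 * 2^2 * 3^1 * 5^2 * 35081^1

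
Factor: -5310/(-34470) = 59^1 * 383^(-1) = 59/383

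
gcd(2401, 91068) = 1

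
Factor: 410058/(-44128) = -1 * 2^(-4) * 3^2 * 7^(-1) * 11^1 * 19^1 * 109^1 * 197^(-1) = -205029/22064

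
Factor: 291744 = 2^5 * 3^2 * 1013^1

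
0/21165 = 0 = 0.00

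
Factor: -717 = -1*3^1*239^1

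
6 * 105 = 630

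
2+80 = 82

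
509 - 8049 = -7540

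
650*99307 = 64549550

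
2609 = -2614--5223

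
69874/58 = 1204 + 21/29 ≈ 1204.72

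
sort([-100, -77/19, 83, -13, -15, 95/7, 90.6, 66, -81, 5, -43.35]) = [-100, -81, -43.35, -15, -13, -77/19, 5, 95/7, 66, 83, 90.6]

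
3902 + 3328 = 7230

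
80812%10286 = 8810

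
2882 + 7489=10371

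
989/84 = 11 + 65/84 ≈ 11.77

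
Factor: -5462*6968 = -1*2^4*13^1*67^1*2731^1 = -38059216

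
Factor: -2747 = -1*41^1*67^1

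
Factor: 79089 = 3^1 * 41^1 * 643^1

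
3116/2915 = 1 + 201/2915 ≈ 1.07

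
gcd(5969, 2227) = 1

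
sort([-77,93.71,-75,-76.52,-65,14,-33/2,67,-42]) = [-77,-76.52,-75,-65,-42,-33/2,14,67,93.71]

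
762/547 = 1+215/547 ≈ 1.39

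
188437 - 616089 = -427652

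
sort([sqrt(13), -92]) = [-92, sqrt(13)]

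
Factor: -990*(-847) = 2^1*3^2*5^1*7^1*11^3 = 838530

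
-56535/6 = -18845/2 = -9422.50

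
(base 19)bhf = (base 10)4309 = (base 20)af9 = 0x10d5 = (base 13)1c66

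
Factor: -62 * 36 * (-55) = 2^3 * 3^2 * 5^1 * 11^1 * 31^1 = 122760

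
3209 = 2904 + 305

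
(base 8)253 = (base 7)333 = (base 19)90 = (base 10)171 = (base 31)5g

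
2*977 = 1954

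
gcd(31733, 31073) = 1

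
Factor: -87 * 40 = -1 * 2^3 * 3^1 * 5^1 * 29^1 = -3480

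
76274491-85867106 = -9592615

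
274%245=29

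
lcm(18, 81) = 162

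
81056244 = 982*82542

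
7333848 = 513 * 14296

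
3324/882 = 554/147≈3.77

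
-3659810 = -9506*385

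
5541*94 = 520854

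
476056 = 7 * 68008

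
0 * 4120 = 0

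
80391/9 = 8932 + 1/3 ≈ 8932.33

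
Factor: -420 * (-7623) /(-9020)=-1 * 3^3 * 7^2 * 11^1 * 41^(-1)=-14553/41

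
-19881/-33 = 602 + 5/11 ≈ 602.45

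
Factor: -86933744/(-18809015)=2^4*5^(-1)*23^2*149^(-1)*10271^1*25247^(-1)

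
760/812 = 190/203≈0.936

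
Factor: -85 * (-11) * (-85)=-1 * 5^2 * 11^1 * 17^2=-79475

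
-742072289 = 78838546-820910835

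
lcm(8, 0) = 0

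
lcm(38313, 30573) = 3026727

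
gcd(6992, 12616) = 152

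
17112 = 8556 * 2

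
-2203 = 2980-5183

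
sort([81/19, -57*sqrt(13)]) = [-57*sqrt(13), 81/19]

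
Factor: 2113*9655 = 5^1*1931^1*2113^1 = 20401015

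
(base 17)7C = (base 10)131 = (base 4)2003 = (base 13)A1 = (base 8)203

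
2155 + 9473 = 11628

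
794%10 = 4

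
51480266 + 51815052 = 103295318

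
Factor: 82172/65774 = 2^1 * 20543^1 * 32887^(-1) = 41086/32887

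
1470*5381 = 7910070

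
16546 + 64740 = 81286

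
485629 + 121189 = 606818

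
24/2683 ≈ 0.00895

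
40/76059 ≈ 0.000526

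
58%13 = 6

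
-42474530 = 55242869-97717399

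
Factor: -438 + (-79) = -1*11^1*47^1 = -517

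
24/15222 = 4/2537 ≈ 0.00158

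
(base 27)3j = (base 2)1100100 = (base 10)100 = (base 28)3g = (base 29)3d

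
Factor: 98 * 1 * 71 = 2^1 * 7^2 * 71^1 = 6958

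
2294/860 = 2 + 287/430≈2.67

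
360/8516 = 90/2129 ≈ 0.0423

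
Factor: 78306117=3^1 * 1451^1 * 17989^1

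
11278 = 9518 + 1760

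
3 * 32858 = 98574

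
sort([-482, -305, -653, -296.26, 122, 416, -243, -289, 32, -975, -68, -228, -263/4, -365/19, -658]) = [-975, -658, -653, -482, -305, -296.26, -289, -243, -228, -68, -263/4, -365/19, 32, 122, 416]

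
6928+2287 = 9215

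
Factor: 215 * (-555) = -1 * 3^1 * 5^2 * 37^1 * 43^1 = -119325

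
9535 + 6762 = 16297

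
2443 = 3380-937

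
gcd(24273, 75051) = 279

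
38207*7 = 267449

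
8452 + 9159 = 17611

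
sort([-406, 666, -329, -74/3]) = [-406, -329, -74/3, 666]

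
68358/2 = 34179 = 34179.00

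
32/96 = 1/3 ≈ 0.333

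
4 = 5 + -1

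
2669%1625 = 1044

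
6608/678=9 + 253/339 ≈ 9.75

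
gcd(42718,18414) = 62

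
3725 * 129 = 480525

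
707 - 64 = 643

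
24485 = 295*83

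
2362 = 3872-1510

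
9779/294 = 33 + 11/42≈33.26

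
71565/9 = 23855/3 ≈ 7951.67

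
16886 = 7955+8931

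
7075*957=6770775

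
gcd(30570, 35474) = 2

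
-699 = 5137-5836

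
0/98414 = 0 = 0.00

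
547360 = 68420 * 8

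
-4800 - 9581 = -14381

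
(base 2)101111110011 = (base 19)890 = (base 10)3059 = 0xbf3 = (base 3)11012022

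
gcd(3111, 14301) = 3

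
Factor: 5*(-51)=-1*3^1*5^1*17^1=-255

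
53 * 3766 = 199598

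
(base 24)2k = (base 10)68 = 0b1000100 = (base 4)1010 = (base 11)62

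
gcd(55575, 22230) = 11115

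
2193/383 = 5 + 278/383≈5.73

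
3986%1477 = 1032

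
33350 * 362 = 12072700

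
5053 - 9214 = -4161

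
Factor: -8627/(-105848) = 2^(-3)*101^(-1)*131^(-1)*8627^1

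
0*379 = 0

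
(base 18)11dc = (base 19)hdi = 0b1100100000010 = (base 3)22210010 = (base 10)6402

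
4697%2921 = 1776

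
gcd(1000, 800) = 200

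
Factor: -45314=-1*2^1*139^1*163^1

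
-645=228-873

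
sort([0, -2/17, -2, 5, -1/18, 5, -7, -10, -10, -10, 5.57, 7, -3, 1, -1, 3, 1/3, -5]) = [-10, -10, -10, -7, -5, -3, -2, -1, -2/17, -1/18, 0, 1/3, 1, 3, 5, 5, 5.57, 7]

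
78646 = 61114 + 17532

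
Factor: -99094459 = -1*2803^1*35353^1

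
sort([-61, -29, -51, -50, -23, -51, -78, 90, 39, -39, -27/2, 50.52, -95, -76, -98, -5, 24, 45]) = [-98, -95, -78, -76, -61, -51, -51, -50, -39, -29, -23, -27/2, -5, 24, 39, 45, 50.52, 90]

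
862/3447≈0.250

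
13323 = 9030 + 4293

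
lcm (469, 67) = 469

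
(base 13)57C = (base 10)948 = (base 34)RU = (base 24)1FC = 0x3B4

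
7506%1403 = 491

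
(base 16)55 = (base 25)3a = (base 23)3g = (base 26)37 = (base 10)85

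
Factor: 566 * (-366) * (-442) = 2^3 * 3^1 * 13^1 * 17^1 * 61^1 * 283^1 = 91562952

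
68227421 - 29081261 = 39146160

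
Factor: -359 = -1 * 359^1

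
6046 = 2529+3517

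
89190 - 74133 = 15057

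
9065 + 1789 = 10854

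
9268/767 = 12 + 64/767 ≈ 12.08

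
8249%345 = 314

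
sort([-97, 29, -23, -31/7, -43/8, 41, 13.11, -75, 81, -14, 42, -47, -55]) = [-97, -75, -55, -47, -23, -14, -43/8, -31/7, 13.11, 29, 41, 42, 81]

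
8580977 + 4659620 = 13240597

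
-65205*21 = -1369305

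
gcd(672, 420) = 84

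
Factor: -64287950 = -1 * 2^1 * 5^2 * 1285759^1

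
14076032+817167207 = 831243239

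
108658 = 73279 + 35379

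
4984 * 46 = 229264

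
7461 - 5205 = 2256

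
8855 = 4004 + 4851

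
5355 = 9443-4088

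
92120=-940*(-98)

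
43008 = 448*96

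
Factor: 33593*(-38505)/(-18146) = 2^(-1)*3^1*5^1*7^1*17^1*43^(-1)*151^1*211^(-1)*4799^1 = 1293498465/18146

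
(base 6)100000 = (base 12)4600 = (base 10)7776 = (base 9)11600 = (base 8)17140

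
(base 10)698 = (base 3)221212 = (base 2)1010111010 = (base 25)12n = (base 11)585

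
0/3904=0=0.00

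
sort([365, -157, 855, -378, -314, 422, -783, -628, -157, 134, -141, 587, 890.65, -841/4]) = [-783, -628, -378, -314, -841/4, -157, -157, -141, 134, 365, 422, 587, 855, 890.65]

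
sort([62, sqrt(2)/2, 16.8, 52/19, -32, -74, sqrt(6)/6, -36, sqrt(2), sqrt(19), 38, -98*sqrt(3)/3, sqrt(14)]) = [-74, -98*sqrt(3)/3, -36, -32, sqrt(6)/6, sqrt(2)/2, sqrt(2), 52/19, sqrt(14), sqrt(19), 16.8, 38, 62]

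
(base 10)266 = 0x10a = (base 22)c2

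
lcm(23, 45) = 1035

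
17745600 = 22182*800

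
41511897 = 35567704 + 5944193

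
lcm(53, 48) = 2544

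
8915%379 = 198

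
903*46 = 41538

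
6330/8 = 3165/4 = 791.25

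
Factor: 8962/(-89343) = -1*2^1*3^(-4)*1103^(-1)*4481^1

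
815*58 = 47270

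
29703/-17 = -1747 - 4/17 ≈ -1747.24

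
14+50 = 64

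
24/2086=12/1043 ≈ 0.0115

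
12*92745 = 1112940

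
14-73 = -59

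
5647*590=3331730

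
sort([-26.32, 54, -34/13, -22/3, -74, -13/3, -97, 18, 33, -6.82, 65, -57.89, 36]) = [-97, -74, -57.89, -26.32, -22/3, -6.82, -13/3, -34/13, 18, 33, 36, 54, 65]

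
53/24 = 2 + 5/24 ≈ 2.21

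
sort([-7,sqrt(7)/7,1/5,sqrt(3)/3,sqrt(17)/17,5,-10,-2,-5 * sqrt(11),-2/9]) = [-5 * sqrt(11),-10,-7,-2,-2/9,1/5,sqrt(17)/17,sqrt(7)/7,sqrt(3)/3,5]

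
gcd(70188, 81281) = 1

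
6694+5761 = 12455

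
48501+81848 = 130349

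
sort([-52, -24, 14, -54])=[-54, -52, -24, 14]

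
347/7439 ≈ 0.0466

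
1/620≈0.00161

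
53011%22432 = 8147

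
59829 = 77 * 777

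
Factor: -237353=-1*71^1*3343^1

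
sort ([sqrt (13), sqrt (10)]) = [sqrt (10), sqrt (13)]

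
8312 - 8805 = -493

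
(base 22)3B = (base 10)77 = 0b1001101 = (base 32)2D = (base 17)49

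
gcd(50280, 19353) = 3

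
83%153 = 83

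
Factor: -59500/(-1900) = 5^1*7^1*17^1*19^(-1) = 595/19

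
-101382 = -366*277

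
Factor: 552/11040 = 2^(-2) * 5^(-1) = 1/20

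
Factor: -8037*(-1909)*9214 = 2^1*3^2*17^1*19^1*23^1*47^1*83^1*271^1 = 141367020462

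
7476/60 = 124+3/5 = 124.60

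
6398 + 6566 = 12964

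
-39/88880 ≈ -0.000439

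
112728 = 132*854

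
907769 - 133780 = 773989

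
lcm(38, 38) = 38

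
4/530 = 2/265 ≈ 0.00755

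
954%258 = 180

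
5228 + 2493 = 7721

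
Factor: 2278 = 2^1 * 17^1 * 67^1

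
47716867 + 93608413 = 141325280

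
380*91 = 34580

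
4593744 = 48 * 95703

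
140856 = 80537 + 60319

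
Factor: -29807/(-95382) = 2^(-1)*3^(-2)*7^(-1)*41^1*727^1*757^(-1)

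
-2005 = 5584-7589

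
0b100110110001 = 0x9b1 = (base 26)3hb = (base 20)641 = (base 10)2481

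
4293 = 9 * 477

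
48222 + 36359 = 84581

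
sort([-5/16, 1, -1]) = [-1, -5/16, 1]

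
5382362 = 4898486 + 483876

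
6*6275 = 37650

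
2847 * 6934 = 19741098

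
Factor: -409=-1*409^1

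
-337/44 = -7 - 29/44 ≈ -7.66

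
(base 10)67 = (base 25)2h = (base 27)2d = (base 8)103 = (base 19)3a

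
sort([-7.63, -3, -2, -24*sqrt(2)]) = [-24*sqrt(2), -7.63, -3, -2]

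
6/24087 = 2/8029≈0.000249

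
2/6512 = 1/3256 ≈ 0.000307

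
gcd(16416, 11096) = 152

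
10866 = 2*5433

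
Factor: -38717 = -1*7^1*5531^1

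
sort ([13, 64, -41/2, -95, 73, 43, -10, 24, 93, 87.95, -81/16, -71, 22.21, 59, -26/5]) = [-95, -71, -41/2, -10, -26/5, -81/16, 13, 22.21, 24, 43, 59, 64, 73, 87.95, 93]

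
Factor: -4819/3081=-1*3^(-1)*13^(-1)*61^1=-61/39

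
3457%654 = 187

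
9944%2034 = 1808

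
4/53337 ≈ 0.0000750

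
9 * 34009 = 306081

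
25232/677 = 37 + 183/677 ≈ 37.27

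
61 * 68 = 4148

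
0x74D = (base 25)2OJ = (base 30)229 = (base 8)3515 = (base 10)1869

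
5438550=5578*975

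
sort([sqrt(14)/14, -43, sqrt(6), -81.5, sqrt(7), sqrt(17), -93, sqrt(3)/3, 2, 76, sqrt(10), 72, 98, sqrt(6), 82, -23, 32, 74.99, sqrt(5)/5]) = [-93, -81.5, -43, -23, sqrt(14)/14, sqrt(5)/5, sqrt(3)/3, 2, sqrt(6), sqrt(6), sqrt(7), sqrt(10), sqrt(17), 32, 72, 74.99, 76, 82, 98]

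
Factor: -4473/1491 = -1*3^1 = -3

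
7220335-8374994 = -1154659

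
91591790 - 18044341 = 73547449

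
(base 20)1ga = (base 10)730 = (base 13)442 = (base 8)1332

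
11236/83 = 135 + 31/83 ≈ 135.37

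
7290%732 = 702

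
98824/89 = 1110 + 34/89≈1110.38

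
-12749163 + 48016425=35267262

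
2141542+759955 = 2901497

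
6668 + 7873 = 14541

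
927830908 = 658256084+269574824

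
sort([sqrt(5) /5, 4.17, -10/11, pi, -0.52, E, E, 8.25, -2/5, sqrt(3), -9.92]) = [-9.92, -10/11, -0.52, -2/5, sqrt(5) /5, sqrt(3), E, E, pi, 4.17, 8.25]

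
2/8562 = 1/4281 ≈ 0.000234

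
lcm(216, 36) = 216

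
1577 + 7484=9061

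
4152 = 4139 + 13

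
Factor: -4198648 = -1 * 2^3 * 524831^1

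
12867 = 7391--5476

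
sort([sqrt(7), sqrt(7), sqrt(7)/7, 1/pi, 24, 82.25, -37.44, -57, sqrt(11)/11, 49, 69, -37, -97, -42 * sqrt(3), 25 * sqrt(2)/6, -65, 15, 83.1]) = [-97, -42 * sqrt(3), -65, -57, -37.44, -37, sqrt(11)/11, 1/pi, sqrt(7)/7, sqrt(7), sqrt(7), 25 * sqrt(2)/6, 15, 24, 49, 69, 82.25, 83.1]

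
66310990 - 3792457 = 62518533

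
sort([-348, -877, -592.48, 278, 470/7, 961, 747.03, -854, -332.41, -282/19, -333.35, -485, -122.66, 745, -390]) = [-877, -854, -592.48, -485, -390, -348, -333.35, -332.41, -122.66, -282/19, 470/7, 278, 745, 747.03, 961]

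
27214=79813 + -52599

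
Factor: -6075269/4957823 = -1 * 13^(-1) * 19^2 * 16829^1 * 381371^(-1) 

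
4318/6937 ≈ 0.622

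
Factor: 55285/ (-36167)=-1*5^1*59^ (-1)*613^ (-1)*11057^1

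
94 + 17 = 111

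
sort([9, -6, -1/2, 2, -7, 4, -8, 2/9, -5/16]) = [-8, -7, -6, -1/2, -5/16, 2/9, 2, 4, 9]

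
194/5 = 38 + 4/5 = 38.80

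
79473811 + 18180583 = 97654394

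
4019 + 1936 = 5955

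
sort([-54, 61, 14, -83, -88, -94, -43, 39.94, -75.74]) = [-94, -88, -83, -75.74, -54, -43, 14, 39.94, 61]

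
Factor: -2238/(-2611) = 2^1*3^1*7^(-1) = 6/7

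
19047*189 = 3599883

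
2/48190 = 1/24095 ≈ 0.0000415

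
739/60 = 12 + 19/60≈12.32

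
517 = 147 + 370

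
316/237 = 4/3 ≈ 1.33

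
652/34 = 326/17 ≈ 19.18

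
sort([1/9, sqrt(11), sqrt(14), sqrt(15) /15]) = [1/9, sqrt(15) /15, sqrt(11), sqrt(14)]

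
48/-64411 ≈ -0.000745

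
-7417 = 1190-8607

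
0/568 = 0 = 0.00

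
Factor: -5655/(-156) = 2^(-2) * 5^1 * 29^1 = 145/4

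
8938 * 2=17876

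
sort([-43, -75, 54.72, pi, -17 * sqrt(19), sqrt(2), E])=[-75, -17 * sqrt(19), -43, sqrt(2), E, pi, 54.72]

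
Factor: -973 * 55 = -1 * 5^1 * 7^1 * 11^1 * 139^1 = -53515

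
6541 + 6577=13118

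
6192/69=89 + 17/23 ≈ 89.74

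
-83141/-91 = 913 + 58/91 ≈ 913.64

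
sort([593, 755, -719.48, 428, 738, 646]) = [-719.48, 428, 593, 646, 738, 755]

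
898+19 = 917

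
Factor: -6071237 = -1*29^1*209353^1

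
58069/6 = 9678+1/6 ≈ 9678.17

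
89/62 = 1 + 27/62 ≈ 1.44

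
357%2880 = 357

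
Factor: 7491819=3^1 * 107^1 * 23339^1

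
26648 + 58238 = 84886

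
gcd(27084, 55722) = 222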